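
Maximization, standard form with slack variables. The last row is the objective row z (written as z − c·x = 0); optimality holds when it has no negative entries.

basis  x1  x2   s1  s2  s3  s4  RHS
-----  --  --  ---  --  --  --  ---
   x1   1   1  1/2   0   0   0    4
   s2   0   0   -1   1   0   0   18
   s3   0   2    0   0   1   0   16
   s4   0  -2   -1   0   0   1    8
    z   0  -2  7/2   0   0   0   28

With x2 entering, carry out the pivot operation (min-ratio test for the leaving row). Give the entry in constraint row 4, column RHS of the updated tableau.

Ratio test on column x2 — row 1: 4/1 = 4; row 2: entry 0 ≤ 0; row 3: 16/2 = 8; row 4: entry -2 ≤ 0. Minimum is 4 at row 1 (x1 leaves); pivot element 1.
Divide row 1 by 1; eliminate column x2 from the other rows.
Row 4 update in column RHS: 8 − (-2)·4 = 16.

16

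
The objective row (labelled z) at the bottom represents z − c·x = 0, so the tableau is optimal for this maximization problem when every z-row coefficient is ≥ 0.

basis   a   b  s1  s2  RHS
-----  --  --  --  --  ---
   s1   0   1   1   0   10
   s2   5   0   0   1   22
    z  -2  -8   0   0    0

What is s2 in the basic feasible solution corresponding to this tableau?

s2 is basic (row 2); its value is the RHS of that row, 22.

22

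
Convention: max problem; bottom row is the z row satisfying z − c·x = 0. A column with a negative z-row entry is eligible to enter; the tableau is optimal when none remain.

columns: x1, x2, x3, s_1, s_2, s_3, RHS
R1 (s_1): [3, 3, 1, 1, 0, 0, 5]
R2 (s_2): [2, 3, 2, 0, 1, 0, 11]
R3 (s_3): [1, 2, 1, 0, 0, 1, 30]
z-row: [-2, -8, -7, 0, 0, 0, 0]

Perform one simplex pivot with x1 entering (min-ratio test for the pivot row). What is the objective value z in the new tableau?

10/3

Ratio test on column x1 — row 1: 5/3 = 5/3; row 2: 11/2 = 11/2; row 3: 30/1 = 30. Minimum is 5/3 at row 1 (s_1 leaves); pivot element 3.
Pivot on row 1; the z-row RHS becomes 0 − (-2)·(5/3) = 10/3.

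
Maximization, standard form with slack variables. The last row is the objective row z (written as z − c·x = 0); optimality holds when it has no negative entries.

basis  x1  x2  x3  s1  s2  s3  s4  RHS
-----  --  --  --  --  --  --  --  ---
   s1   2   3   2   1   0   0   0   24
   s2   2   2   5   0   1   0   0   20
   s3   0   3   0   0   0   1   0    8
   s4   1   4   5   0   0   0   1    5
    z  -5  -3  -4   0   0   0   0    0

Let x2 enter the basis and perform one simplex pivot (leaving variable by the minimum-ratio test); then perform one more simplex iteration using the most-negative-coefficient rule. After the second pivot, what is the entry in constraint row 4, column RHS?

Ratio test on column x2 — row 1: 24/3 = 8; row 2: 20/2 = 10; row 3: 8/3 = 8/3; row 4: 5/4 = 5/4. Minimum is 5/4 at row 4 (s4 leaves); pivot element 4.
Divide row 4 by 4; eliminate column x2 from the other rows.
Second iteration: most negative z-row entry is -17/4 in column x1, so x1 enters.
Ratio test on column x1 — row 1: (81/4)/(5/4) = 81/5; row 2: (35/2)/(3/2) = 35/3; row 3: entry -3/4 ≤ 0; row 4: (5/4)/(1/4) = 5. Minimum is 5 at row 4 (x2 leaves); pivot element 1/4.
Divide row 4 by 1/4; eliminate column x1 from the other rows.
After both pivots, the entry at constraint row 4, column RHS is 5.

5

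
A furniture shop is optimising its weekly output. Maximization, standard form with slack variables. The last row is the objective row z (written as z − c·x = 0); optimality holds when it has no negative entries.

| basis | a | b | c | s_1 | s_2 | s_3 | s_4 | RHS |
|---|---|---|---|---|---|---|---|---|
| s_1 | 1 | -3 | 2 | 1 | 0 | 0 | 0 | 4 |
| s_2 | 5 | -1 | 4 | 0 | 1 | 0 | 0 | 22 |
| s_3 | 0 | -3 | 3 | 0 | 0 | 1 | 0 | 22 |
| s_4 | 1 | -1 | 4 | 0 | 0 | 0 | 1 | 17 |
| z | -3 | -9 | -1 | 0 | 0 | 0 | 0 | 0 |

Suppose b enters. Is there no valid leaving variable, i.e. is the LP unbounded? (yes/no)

Every constraint-row entry in column b is ≤ 0, so increasing b is unbounded.

yes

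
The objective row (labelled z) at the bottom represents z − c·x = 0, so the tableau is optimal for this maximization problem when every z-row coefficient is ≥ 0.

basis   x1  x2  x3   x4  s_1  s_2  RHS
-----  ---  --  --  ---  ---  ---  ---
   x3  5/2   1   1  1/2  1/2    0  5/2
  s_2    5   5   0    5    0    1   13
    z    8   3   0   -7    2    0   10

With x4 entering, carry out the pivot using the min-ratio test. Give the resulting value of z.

141/5

Ratio test on column x4 — row 1: (5/2)/(1/2) = 5; row 2: 13/5 = 13/5. Minimum is 13/5 at row 2 (s_2 leaves); pivot element 5.
Pivot on row 2; the z-row RHS becomes 10 − (-7)·(13/5) = 141/5.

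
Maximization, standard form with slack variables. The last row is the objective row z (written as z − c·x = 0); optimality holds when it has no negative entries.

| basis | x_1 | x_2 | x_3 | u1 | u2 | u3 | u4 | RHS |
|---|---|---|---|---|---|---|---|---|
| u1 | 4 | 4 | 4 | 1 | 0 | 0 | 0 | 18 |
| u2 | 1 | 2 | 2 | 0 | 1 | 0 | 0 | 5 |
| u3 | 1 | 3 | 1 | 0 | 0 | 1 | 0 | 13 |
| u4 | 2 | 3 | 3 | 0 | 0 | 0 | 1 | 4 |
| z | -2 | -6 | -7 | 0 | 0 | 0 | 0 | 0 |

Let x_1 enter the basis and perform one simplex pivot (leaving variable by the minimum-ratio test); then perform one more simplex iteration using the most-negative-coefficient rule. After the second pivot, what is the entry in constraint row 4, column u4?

1/3

Ratio test on column x_1 — row 1: 18/4 = 9/2; row 2: 5/1 = 5; row 3: 13/1 = 13; row 4: 4/2 = 2. Minimum is 2 at row 4 (u4 leaves); pivot element 2.
Divide row 4 by 2; eliminate column x_1 from the other rows.
Second iteration: most negative z-row entry is -4 in column x_3, so x_3 enters.
Ratio test on column x_3 — row 1: entry -2 ≤ 0; row 2: 3/(1/2) = 6; row 3: entry -1/2 ≤ 0; row 4: 2/(3/2) = 4/3. Minimum is 4/3 at row 4 (x_1 leaves); pivot element 3/2.
Divide row 4 by 3/2; eliminate column x_3 from the other rows.
After both pivots, the entry at constraint row 4, column u4 is 1/3.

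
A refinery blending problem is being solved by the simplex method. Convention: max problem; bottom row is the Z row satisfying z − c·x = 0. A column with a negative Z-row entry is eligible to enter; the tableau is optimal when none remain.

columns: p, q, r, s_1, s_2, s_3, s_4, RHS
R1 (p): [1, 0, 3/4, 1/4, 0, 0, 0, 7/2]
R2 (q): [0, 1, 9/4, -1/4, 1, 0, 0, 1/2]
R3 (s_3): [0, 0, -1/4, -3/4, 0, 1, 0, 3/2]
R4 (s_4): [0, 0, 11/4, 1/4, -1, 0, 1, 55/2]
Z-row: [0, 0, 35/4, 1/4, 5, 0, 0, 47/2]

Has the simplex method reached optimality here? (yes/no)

Every Z-row coefficient is ≥ 0, so the tableau is optimal.

yes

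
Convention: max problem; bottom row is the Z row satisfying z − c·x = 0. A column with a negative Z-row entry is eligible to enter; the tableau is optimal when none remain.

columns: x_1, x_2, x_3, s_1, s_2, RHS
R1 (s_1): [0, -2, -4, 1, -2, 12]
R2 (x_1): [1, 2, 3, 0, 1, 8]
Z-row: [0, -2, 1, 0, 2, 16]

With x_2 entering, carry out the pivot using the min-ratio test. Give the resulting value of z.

Ratio test on column x_2 — row 1: entry -2 ≤ 0; row 2: 8/2 = 4. Minimum is 4 at row 2 (x_1 leaves); pivot element 2.
Pivot on row 2; the Z-row RHS becomes 16 − (-2)·4 = 24.

24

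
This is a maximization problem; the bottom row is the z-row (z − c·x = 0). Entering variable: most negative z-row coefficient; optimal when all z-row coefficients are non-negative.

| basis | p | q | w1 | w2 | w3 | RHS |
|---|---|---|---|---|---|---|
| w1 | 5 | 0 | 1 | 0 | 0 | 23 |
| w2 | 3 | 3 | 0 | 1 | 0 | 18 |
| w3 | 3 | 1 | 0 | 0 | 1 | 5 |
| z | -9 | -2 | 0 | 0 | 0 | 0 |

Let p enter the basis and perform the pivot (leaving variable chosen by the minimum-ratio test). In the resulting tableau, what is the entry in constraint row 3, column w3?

Ratio test on column p — row 1: 23/5 = 23/5; row 2: 18/3 = 6; row 3: 5/3 = 5/3. Minimum is 5/3 at row 3 (w3 leaves); pivot element 3.
Divide row 3 by 3; eliminate column p from the other rows.
In the new row 3, the w3 entry is the old entry divided by the pivot: 1/3 = 1/3.

1/3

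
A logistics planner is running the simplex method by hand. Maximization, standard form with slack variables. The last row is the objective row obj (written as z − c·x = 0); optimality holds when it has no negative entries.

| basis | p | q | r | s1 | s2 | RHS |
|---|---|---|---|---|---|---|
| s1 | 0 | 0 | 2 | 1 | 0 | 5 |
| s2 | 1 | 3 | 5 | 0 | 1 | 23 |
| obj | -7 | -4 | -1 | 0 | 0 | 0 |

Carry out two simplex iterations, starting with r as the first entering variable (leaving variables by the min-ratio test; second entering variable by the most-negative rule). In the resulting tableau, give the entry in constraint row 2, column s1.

Ratio test on column r — row 1: 5/2 = 5/2; row 2: 23/5 = 23/5. Minimum is 5/2 at row 1 (s1 leaves); pivot element 2.
Divide row 1 by 2; eliminate column r from the other rows.
Second iteration: most negative obj-row entry is -7 in column p, so p enters.
Ratio test on column p — row 1: entry 0 ≤ 0; row 2: (21/2)/1 = 21/2. Minimum is 21/2 at row 2 (s2 leaves); pivot element 1.
Divide row 2 by 1; eliminate column p from the other rows.
After both pivots, the entry at constraint row 2, column s1 is -5/2.

-5/2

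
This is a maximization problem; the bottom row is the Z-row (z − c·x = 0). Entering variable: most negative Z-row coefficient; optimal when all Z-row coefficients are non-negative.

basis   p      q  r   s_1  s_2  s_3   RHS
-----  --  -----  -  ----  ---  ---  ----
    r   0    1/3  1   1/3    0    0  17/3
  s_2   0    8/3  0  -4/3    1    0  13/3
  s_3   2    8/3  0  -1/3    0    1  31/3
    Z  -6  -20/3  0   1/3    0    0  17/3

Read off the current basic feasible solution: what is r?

r is basic (row 1); its value is the RHS of that row, 17/3.

17/3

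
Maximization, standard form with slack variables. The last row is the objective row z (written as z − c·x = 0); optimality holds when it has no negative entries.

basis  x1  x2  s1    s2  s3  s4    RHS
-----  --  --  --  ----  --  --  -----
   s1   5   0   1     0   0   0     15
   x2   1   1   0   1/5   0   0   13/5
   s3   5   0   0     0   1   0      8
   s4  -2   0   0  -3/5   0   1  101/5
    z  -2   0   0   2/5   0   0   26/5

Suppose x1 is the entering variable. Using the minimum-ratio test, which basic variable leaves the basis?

s3

Column x1 entries and ratios — s1: 15/5 = 3; x2: (13/5)/1 = 13/5; s3: 8/5 = 8/5; s4: -2 ≤ 0, skip.
Smallest ratio is 8/5 in the row of s3, so s3 leaves.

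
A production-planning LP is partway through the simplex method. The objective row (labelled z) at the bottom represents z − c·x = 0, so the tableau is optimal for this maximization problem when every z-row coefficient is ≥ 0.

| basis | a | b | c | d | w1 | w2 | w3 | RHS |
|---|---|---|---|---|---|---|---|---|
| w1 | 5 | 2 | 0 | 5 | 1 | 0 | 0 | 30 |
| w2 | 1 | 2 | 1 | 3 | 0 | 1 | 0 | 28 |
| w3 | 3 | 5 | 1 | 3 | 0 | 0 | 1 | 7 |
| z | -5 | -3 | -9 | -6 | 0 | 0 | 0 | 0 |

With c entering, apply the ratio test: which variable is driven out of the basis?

Column c entries and ratios — w1: 0 ≤ 0, skip; w2: 28/1 = 28; w3: 7/1 = 7.
Smallest ratio is 7 in the row of w3, so w3 leaves.

w3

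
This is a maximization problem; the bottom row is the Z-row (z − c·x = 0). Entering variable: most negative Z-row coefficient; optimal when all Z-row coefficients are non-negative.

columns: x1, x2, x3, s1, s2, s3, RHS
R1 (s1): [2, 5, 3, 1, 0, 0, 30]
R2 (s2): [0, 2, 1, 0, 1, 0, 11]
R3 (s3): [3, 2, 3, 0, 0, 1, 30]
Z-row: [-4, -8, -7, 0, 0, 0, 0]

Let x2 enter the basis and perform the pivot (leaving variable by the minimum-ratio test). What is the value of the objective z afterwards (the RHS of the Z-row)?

44

Ratio test on column x2 — row 1: 30/5 = 6; row 2: 11/2 = 11/2; row 3: 30/2 = 15. Minimum is 11/2 at row 2 (s2 leaves); pivot element 2.
Pivot on row 2; the Z-row RHS becomes 0 − (-8)·(11/2) = 44.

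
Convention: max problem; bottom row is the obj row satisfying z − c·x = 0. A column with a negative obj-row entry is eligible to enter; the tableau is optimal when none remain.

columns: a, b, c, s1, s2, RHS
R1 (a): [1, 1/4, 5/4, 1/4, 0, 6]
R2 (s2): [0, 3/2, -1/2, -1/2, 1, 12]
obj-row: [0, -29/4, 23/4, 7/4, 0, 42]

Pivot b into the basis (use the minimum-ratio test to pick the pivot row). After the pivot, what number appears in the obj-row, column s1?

Ratio test on column b — row 1: 6/(1/4) = 24; row 2: 12/(3/2) = 8. Minimum is 8 at row 2 (s2 leaves); pivot element 3/2.
Divide row 2 by 3/2; eliminate column b from the other rows.
obj-row update in column s1: 7/4 − (-29/4)·(-1/3) = -2/3.

-2/3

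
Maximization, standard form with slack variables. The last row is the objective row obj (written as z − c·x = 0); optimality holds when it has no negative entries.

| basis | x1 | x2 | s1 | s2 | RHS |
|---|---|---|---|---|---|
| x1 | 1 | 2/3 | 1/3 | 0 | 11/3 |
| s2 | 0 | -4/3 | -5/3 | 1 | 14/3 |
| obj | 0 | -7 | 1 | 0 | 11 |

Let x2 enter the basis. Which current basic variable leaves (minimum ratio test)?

x1

Column x2 entries and ratios — x1: (11/3)/(2/3) = 11/2; s2: -4/3 ≤ 0, skip.
Smallest ratio is 11/2 in the row of x1, so x1 leaves.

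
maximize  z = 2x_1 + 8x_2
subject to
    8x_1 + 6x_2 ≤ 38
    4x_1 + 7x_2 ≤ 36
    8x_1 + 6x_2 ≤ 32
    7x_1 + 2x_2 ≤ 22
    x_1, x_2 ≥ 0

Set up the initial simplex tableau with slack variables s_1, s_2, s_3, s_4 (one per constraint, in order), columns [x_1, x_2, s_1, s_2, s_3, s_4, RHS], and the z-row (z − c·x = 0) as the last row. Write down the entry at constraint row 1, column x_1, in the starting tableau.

Constraint 1 has coefficient 8 on x_1.

8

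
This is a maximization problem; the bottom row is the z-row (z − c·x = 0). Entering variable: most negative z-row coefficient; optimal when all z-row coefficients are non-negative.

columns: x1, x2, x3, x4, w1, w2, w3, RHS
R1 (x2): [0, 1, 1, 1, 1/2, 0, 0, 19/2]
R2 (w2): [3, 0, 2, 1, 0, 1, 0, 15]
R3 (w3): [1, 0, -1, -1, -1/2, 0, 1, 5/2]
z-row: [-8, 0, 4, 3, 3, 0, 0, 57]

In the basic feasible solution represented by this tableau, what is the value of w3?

w3 is basic (row 3); its value is the RHS of that row, 5/2.

5/2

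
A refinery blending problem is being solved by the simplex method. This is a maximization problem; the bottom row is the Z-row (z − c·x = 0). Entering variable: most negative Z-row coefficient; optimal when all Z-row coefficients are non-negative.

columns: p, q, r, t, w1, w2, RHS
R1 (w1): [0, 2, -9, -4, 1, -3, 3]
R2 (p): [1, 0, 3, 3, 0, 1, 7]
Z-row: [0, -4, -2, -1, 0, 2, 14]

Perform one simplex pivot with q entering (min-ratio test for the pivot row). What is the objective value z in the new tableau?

20

Ratio test on column q — row 1: 3/2 = 3/2; row 2: entry 0 ≤ 0. Minimum is 3/2 at row 1 (w1 leaves); pivot element 2.
Pivot on row 1; the Z-row RHS becomes 14 − (-4)·(3/2) = 20.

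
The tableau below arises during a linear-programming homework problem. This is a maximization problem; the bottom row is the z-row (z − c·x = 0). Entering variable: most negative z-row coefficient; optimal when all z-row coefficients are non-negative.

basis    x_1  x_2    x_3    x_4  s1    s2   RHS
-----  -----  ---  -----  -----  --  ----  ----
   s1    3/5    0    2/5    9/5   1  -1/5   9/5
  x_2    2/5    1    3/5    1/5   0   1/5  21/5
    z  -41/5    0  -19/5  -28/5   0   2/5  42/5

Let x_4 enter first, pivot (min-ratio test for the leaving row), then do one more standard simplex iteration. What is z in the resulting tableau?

Ratio test on column x_4 — row 1: (9/5)/(9/5) = 1; row 2: (21/5)/(1/5) = 21. Minimum is 1 at row 1 (s1 leaves); pivot element 9/5.
Pivot on row 1; the z-row RHS becomes 42/5 − (-28/5)·1 = 14.
Next entering variable (most negative z-row entry -19/3): x_1.
Ratio test on column x_1 — row 1: 1/(1/3) = 3; row 2: 4/(1/3) = 12. Minimum is 3 at row 1 (x_4 leaves); pivot element 1/3.
After the second pivot the z-row RHS is 14 − (-19/3)·3 = 33.

33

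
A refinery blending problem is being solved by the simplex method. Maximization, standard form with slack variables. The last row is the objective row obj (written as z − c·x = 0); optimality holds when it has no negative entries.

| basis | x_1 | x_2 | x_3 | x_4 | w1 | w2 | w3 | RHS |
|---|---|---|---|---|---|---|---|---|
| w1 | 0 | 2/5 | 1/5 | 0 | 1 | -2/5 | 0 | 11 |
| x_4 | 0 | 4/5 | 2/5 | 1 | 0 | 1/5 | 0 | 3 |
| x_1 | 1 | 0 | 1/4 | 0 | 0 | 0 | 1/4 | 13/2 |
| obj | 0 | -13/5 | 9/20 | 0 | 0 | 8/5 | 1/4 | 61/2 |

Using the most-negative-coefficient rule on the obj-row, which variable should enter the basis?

Negative obj-row entries: x_2: -13/5.
The most negative is -13/5 in column x_2, so x_2 enters.

x_2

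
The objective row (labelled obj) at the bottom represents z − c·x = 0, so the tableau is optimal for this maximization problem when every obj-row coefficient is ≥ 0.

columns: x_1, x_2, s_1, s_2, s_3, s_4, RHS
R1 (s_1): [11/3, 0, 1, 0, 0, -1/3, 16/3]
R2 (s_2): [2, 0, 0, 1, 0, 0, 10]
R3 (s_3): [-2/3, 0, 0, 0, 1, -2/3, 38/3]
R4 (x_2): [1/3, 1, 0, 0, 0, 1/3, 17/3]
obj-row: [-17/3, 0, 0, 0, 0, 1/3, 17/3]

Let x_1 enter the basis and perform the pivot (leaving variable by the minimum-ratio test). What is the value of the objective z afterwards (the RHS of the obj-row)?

153/11

Ratio test on column x_1 — row 1: (16/3)/(11/3) = 16/11; row 2: 10/2 = 5; row 3: entry -2/3 ≤ 0; row 4: (17/3)/(1/3) = 17. Minimum is 16/11 at row 1 (s_1 leaves); pivot element 11/3.
Pivot on row 1; the obj-row RHS becomes 17/3 − (-17/3)·(16/11) = 153/11.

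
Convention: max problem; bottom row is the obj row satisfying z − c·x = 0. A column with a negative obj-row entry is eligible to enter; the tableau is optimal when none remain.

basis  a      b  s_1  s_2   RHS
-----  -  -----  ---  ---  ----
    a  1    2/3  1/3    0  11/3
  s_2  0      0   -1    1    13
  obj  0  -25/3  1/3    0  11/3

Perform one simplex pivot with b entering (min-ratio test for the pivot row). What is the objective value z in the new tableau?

99/2

Ratio test on column b — row 1: (11/3)/(2/3) = 11/2; row 2: entry 0 ≤ 0. Minimum is 11/2 at row 1 (a leaves); pivot element 2/3.
Pivot on row 1; the obj-row RHS becomes 11/3 − (-25/3)·(11/2) = 99/2.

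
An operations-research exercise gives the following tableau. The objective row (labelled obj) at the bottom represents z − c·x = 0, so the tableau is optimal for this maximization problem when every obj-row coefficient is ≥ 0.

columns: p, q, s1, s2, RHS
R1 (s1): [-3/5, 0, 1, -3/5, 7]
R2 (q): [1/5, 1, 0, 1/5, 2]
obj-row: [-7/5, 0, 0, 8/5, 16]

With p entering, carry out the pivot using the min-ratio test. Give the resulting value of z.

30

Ratio test on column p — row 1: entry -3/5 ≤ 0; row 2: 2/(1/5) = 10. Minimum is 10 at row 2 (q leaves); pivot element 1/5.
Pivot on row 2; the obj-row RHS becomes 16 − (-7/5)·10 = 30.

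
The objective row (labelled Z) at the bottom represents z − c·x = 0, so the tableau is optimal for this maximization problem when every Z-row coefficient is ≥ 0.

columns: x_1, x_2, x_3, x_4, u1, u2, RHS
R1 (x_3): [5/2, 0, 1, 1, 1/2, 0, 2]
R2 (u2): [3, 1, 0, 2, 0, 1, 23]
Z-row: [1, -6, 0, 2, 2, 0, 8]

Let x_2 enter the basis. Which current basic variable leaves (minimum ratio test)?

Column x_2 entries and ratios — x_3: 0 ≤ 0, skip; u2: 23/1 = 23.
Smallest ratio is 23 in the row of u2, so u2 leaves.

u2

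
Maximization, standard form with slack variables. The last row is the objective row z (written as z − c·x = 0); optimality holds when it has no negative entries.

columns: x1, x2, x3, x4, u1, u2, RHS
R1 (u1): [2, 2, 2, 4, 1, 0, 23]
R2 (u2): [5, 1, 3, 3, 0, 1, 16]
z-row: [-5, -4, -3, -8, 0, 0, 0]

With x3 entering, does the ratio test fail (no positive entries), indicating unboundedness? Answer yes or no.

Column x3 has positive entries in row(s) 1, 2, so the ratio test bounds it — not unbounded.

no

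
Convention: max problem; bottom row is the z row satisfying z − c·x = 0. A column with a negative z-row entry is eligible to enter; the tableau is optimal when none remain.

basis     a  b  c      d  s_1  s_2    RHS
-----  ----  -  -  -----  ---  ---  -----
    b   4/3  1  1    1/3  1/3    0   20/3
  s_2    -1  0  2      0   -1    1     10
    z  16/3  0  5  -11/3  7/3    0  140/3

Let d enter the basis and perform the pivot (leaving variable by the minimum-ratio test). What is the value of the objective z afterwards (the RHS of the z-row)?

120

Ratio test on column d — row 1: (20/3)/(1/3) = 20; row 2: entry 0 ≤ 0. Minimum is 20 at row 1 (b leaves); pivot element 1/3.
Pivot on row 1; the z-row RHS becomes 140/3 − (-11/3)·20 = 120.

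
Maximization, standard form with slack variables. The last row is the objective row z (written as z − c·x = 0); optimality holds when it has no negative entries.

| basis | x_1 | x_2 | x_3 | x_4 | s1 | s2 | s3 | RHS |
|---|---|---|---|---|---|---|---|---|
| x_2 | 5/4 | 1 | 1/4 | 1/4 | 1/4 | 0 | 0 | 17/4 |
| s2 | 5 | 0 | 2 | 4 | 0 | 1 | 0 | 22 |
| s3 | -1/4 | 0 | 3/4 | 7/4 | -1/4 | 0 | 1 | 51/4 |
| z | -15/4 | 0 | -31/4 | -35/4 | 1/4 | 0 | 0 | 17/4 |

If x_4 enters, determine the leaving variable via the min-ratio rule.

Column x_4 entries and ratios — x_2: (17/4)/(1/4) = 17; s2: 22/4 = 11/2; s3: (51/4)/(7/4) = 51/7.
Smallest ratio is 11/2 in the row of s2, so s2 leaves.

s2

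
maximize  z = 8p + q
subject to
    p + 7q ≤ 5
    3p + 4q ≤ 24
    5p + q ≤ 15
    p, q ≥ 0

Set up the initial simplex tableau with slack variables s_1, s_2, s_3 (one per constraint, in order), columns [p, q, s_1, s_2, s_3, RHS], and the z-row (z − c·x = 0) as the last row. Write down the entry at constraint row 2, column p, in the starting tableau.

Constraint 2 has coefficient 3 on p.

3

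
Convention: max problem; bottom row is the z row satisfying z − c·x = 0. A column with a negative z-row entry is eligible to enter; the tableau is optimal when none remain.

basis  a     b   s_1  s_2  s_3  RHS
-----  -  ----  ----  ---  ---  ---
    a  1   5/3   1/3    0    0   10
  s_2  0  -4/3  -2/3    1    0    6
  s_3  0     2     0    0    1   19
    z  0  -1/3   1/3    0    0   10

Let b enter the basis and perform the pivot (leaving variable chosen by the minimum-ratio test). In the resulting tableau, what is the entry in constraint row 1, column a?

3/5

Ratio test on column b — row 1: 10/(5/3) = 6; row 2: entry -4/3 ≤ 0; row 3: 19/2 = 19/2. Minimum is 6 at row 1 (a leaves); pivot element 5/3.
Divide row 1 by 5/3; eliminate column b from the other rows.
In the new row 1, the a entry is the old entry divided by the pivot: 1/(5/3) = 3/5.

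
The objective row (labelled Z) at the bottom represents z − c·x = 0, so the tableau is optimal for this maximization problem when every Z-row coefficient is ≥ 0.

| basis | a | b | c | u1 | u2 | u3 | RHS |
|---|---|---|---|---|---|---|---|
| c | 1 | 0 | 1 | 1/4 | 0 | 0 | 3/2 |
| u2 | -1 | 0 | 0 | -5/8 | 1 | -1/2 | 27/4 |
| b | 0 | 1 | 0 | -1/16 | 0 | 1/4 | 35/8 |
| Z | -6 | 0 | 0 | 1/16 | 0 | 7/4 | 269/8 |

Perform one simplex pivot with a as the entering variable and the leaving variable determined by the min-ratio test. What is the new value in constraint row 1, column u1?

Ratio test on column a — row 1: (3/2)/1 = 3/2; row 2: entry -1 ≤ 0; row 3: entry 0 ≤ 0. Minimum is 3/2 at row 1 (c leaves); pivot element 1.
Divide row 1 by 1; eliminate column a from the other rows.
In the new row 1, the u1 entry is the old entry divided by the pivot: (1/4)/1 = 1/4.

1/4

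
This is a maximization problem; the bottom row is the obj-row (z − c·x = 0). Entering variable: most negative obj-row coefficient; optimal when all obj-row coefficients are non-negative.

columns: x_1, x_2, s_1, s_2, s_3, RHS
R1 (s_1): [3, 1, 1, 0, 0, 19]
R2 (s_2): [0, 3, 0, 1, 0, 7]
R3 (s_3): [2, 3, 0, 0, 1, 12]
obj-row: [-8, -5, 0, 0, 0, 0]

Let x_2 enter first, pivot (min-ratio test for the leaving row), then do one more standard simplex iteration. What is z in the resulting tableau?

95/3

Ratio test on column x_2 — row 1: 19/1 = 19; row 2: 7/3 = 7/3; row 3: 12/3 = 4. Minimum is 7/3 at row 2 (s_2 leaves); pivot element 3.
Pivot on row 2; the obj-row RHS becomes 0 − (-5)·(7/3) = 35/3.
Next entering variable (most negative obj-row entry -8): x_1.
Ratio test on column x_1 — row 1: (50/3)/3 = 50/9; row 2: entry 0 ≤ 0; row 3: 5/2 = 5/2. Minimum is 5/2 at row 3 (s_3 leaves); pivot element 2.
After the second pivot the obj-row RHS is 35/3 − (-8)·(5/2) = 95/3.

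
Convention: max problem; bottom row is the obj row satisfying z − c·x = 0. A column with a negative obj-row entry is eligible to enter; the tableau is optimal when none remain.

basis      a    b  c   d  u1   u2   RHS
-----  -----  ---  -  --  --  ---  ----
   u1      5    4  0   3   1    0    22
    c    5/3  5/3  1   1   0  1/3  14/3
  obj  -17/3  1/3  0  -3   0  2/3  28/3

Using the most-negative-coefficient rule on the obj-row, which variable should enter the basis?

Negative obj-row entries: a: -17/3, d: -3.
The most negative is -17/3 in column a, so a enters.

a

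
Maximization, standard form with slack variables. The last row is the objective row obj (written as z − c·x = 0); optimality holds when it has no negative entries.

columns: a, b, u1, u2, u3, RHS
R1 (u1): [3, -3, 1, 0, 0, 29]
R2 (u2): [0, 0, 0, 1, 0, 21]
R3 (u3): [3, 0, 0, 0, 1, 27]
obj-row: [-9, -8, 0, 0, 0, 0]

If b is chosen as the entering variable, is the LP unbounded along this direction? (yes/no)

Every constraint-row entry in column b is ≤ 0, so increasing b is unbounded.

yes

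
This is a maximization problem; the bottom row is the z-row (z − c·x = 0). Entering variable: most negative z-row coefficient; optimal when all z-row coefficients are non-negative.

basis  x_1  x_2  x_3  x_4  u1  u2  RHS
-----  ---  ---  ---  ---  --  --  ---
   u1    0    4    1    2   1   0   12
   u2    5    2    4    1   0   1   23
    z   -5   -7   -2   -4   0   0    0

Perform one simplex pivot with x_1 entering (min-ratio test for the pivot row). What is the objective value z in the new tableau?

Ratio test on column x_1 — row 1: entry 0 ≤ 0; row 2: 23/5 = 23/5. Minimum is 23/5 at row 2 (u2 leaves); pivot element 5.
Pivot on row 2; the z-row RHS becomes 0 − (-5)·(23/5) = 23.

23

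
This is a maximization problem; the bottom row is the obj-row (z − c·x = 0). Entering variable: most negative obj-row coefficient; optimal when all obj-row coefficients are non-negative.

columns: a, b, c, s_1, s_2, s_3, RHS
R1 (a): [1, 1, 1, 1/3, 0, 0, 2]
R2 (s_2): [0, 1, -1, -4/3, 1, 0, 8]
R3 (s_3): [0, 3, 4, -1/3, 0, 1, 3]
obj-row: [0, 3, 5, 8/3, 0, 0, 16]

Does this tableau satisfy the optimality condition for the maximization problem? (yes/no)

Every obj-row coefficient is ≥ 0, so the tableau is optimal.

yes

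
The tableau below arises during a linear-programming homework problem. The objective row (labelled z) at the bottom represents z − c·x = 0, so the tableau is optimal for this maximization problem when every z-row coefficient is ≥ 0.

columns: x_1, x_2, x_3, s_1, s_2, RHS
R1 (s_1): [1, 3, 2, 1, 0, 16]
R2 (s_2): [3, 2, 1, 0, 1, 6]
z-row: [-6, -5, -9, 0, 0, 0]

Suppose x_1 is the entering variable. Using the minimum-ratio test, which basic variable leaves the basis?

Column x_1 entries and ratios — s_1: 16/1 = 16; s_2: 6/3 = 2.
Smallest ratio is 2 in the row of s_2, so s_2 leaves.

s_2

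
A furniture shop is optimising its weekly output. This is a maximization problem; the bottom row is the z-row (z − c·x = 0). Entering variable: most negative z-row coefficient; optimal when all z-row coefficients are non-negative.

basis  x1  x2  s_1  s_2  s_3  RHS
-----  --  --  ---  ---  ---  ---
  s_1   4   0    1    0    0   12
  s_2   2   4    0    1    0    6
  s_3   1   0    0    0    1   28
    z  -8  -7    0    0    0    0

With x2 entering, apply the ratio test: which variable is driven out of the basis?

Column x2 entries and ratios — s_1: 0 ≤ 0, skip; s_2: 6/4 = 3/2; s_3: 0 ≤ 0, skip.
Smallest ratio is 3/2 in the row of s_2, so s_2 leaves.

s_2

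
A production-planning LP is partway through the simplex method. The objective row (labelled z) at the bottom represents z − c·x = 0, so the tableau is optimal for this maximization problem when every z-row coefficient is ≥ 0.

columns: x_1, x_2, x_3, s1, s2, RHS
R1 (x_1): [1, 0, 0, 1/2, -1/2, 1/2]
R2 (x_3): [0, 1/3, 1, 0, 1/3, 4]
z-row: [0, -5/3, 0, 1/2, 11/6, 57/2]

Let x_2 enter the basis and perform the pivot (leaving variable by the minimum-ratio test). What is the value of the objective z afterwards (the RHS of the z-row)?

Ratio test on column x_2 — row 1: entry 0 ≤ 0; row 2: 4/(1/3) = 12. Minimum is 12 at row 2 (x_3 leaves); pivot element 1/3.
Pivot on row 2; the z-row RHS becomes 57/2 − (-5/3)·12 = 97/2.

97/2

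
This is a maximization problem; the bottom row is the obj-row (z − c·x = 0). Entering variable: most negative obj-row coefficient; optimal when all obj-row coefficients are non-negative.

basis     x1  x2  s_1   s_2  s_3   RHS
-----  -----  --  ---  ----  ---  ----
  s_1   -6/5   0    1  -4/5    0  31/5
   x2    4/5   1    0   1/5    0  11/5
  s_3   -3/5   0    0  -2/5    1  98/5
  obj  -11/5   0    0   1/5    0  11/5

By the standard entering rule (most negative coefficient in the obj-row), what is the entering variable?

Negative obj-row entries: x1: -11/5.
The most negative is -11/5 in column x1, so x1 enters.

x1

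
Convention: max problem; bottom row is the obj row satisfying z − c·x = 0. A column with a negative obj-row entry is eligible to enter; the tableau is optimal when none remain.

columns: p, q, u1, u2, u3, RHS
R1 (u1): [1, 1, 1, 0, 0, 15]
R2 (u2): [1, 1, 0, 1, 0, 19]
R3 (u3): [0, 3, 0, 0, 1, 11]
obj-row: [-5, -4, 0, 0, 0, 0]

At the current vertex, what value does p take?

0

p is not in the basis, so in the current basic feasible solution p = 0.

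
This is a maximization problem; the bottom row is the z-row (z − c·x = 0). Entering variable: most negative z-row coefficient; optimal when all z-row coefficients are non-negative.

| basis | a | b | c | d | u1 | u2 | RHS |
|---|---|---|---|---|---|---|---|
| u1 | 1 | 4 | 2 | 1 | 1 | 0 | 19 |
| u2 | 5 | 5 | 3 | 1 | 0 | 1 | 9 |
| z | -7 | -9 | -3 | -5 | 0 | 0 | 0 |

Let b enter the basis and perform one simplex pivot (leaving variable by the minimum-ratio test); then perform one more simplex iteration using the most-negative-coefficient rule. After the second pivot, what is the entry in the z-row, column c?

12

Ratio test on column b — row 1: 19/4 = 19/4; row 2: 9/5 = 9/5. Minimum is 9/5 at row 2 (u2 leaves); pivot element 5.
Divide row 2 by 5; eliminate column b from the other rows.
Second iteration: most negative z-row entry is -16/5 in column d, so d enters.
Ratio test on column d — row 1: (59/5)/(1/5) = 59; row 2: (9/5)/(1/5) = 9. Minimum is 9 at row 2 (b leaves); pivot element 1/5.
Divide row 2 by 1/5; eliminate column d from the other rows.
After both pivots, the entry at the z-row, column c is 12.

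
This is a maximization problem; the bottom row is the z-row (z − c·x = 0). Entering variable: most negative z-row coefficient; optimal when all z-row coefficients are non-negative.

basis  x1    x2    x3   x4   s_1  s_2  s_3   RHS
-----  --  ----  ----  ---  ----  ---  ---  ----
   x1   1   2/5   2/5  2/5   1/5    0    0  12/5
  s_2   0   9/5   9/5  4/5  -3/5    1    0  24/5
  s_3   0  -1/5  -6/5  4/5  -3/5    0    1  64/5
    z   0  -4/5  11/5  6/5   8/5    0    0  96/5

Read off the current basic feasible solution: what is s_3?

64/5

s_3 is basic (row 3); its value is the RHS of that row, 64/5.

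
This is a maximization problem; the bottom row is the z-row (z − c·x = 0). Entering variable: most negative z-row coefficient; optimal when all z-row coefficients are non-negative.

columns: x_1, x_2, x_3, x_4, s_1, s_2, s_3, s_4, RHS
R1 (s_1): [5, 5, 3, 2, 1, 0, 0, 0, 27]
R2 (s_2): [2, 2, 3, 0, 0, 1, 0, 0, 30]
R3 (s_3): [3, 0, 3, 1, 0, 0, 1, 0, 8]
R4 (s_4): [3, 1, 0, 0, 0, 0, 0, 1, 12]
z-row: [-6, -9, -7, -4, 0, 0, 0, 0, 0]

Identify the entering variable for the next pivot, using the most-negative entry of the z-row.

Negative z-row entries: x_1: -6, x_2: -9, x_3: -7, x_4: -4.
The most negative is -9 in column x_2, so x_2 enters.

x_2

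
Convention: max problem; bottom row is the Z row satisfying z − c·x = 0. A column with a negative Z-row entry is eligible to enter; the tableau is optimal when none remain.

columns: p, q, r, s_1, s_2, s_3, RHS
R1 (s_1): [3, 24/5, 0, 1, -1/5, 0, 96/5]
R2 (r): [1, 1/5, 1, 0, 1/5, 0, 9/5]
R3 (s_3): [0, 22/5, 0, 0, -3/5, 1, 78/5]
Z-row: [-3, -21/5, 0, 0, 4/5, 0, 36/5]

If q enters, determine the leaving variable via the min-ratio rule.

s_3

Column q entries and ratios — s_1: (96/5)/(24/5) = 4; r: (9/5)/(1/5) = 9; s_3: (78/5)/(22/5) = 39/11.
Smallest ratio is 39/11 in the row of s_3, so s_3 leaves.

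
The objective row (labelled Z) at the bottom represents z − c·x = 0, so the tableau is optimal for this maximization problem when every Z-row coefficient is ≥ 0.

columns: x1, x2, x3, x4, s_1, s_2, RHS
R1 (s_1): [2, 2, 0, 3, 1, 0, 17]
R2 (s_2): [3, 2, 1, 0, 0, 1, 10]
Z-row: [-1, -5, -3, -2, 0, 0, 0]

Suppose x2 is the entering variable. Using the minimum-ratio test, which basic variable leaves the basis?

Column x2 entries and ratios — s_1: 17/2 = 17/2; s_2: 10/2 = 5.
Smallest ratio is 5 in the row of s_2, so s_2 leaves.

s_2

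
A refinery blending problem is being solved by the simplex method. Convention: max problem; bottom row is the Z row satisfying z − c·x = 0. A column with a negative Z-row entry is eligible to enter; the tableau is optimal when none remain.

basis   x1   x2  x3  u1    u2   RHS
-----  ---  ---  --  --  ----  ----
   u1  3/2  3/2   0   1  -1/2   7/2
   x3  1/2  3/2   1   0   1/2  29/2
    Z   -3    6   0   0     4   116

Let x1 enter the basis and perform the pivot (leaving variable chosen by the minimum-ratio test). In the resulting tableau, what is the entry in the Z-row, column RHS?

Ratio test on column x1 — row 1: (7/2)/(3/2) = 7/3; row 2: (29/2)/(1/2) = 29. Minimum is 7/3 at row 1 (u1 leaves); pivot element 3/2.
Divide row 1 by 3/2; eliminate column x1 from the other rows.
Z-row update in column RHS: 116 − (-3)·(7/3) = 123.

123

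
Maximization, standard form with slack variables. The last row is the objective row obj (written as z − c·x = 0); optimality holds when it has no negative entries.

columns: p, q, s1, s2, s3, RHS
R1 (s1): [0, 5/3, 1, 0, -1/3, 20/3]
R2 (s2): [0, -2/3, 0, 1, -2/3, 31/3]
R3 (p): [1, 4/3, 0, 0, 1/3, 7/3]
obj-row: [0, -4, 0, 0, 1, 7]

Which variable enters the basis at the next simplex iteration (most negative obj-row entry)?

q

Negative obj-row entries: q: -4.
The most negative is -4 in column q, so q enters.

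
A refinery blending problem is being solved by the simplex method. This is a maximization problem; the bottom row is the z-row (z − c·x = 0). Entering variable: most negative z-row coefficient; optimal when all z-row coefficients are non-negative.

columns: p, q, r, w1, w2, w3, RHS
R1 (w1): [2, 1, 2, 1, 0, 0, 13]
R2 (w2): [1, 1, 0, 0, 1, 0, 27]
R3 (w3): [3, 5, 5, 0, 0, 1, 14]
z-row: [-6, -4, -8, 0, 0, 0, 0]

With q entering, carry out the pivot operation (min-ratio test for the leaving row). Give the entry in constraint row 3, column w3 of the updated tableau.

Ratio test on column q — row 1: 13/1 = 13; row 2: 27/1 = 27; row 3: 14/5 = 14/5. Minimum is 14/5 at row 3 (w3 leaves); pivot element 5.
Divide row 3 by 5; eliminate column q from the other rows.
In the new row 3, the w3 entry is the old entry divided by the pivot: 1/5 = 1/5.

1/5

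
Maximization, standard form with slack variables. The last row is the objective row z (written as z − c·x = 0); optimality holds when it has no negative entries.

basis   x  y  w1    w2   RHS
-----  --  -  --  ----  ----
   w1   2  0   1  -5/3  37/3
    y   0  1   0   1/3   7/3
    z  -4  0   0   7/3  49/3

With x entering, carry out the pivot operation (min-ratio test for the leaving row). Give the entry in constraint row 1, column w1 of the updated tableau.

1/2

Ratio test on column x — row 1: (37/3)/2 = 37/6; row 2: entry 0 ≤ 0. Minimum is 37/6 at row 1 (w1 leaves); pivot element 2.
Divide row 1 by 2; eliminate column x from the other rows.
In the new row 1, the w1 entry is the old entry divided by the pivot: 1/2 = 1/2.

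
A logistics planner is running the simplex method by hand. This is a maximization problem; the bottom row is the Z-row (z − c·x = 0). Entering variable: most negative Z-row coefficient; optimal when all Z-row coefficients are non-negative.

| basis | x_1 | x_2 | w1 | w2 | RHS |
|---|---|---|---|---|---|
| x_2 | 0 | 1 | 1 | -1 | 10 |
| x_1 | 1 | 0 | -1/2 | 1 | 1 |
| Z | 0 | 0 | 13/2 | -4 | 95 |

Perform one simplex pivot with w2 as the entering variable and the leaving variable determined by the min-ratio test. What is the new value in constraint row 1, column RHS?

11

Ratio test on column w2 — row 1: entry -1 ≤ 0; row 2: 1/1 = 1. Minimum is 1 at row 2 (x_1 leaves); pivot element 1.
Divide row 2 by 1; eliminate column w2 from the other rows.
Row 1 update in column RHS: 10 − (-1)·1 = 11.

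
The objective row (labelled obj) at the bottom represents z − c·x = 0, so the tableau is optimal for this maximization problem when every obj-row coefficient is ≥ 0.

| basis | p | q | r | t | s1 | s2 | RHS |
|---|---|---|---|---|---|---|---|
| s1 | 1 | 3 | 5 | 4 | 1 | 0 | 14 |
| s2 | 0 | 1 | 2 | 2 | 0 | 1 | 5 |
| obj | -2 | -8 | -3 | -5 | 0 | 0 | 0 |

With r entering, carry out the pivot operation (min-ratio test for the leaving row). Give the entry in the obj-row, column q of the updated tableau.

-13/2

Ratio test on column r — row 1: 14/5 = 14/5; row 2: 5/2 = 5/2. Minimum is 5/2 at row 2 (s2 leaves); pivot element 2.
Divide row 2 by 2; eliminate column r from the other rows.
obj-row update in column q: -8 − (-3)·(1/2) = -13/2.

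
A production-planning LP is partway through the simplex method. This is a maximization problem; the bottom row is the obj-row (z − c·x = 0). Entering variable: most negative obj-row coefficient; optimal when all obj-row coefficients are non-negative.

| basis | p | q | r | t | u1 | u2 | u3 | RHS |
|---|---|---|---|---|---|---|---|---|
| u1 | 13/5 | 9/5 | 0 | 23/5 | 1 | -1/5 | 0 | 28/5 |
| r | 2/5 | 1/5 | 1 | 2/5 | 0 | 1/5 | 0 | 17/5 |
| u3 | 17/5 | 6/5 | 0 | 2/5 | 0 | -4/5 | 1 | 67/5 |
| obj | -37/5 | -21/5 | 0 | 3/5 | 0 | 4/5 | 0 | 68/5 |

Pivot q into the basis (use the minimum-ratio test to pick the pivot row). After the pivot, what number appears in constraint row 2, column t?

Ratio test on column q — row 1: (28/5)/(9/5) = 28/9; row 2: (17/5)/(1/5) = 17; row 3: (67/5)/(6/5) = 67/6. Minimum is 28/9 at row 1 (u1 leaves); pivot element 9/5.
Divide row 1 by 9/5; eliminate column q from the other rows.
Row 2 update in column t: 2/5 − (1/5)·(23/9) = -1/9.

-1/9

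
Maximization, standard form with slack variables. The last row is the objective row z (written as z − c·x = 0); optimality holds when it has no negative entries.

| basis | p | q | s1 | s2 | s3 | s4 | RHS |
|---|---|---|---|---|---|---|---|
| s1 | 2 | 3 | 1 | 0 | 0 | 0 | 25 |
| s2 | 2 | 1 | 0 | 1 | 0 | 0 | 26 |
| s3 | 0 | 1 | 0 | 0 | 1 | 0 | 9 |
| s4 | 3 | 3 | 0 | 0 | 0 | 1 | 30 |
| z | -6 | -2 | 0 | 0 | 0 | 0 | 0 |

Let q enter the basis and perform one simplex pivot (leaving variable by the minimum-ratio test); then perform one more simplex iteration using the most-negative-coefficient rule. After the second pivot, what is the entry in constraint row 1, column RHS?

Ratio test on column q — row 1: 25/3 = 25/3; row 2: 26/1 = 26; row 3: 9/1 = 9; row 4: 30/3 = 10. Minimum is 25/3 at row 1 (s1 leaves); pivot element 3.
Divide row 1 by 3; eliminate column q from the other rows.
Second iteration: most negative z-row entry is -14/3 in column p, so p enters.
Ratio test on column p — row 1: (25/3)/(2/3) = 25/2; row 2: (53/3)/(4/3) = 53/4; row 3: entry -2/3 ≤ 0; row 4: 5/1 = 5. Minimum is 5 at row 4 (s4 leaves); pivot element 1.
Divide row 4 by 1; eliminate column p from the other rows.
After both pivots, the entry at constraint row 1, column RHS is 5.

5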